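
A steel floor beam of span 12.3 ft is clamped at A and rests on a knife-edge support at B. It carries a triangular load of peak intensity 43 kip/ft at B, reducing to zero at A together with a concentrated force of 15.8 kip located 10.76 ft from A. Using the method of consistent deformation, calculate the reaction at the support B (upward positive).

Release the roller at B. Primary structure: cantilever fixed at A.
Free-end deflection of the primary structure under the applied loading (downward +):
  triangular load, peak 43 at the free end: 11w₀L⁴/(120EI) = 90219/EI
  point load 15.8 at a = 10.76: Pa²(3L − a)/(6EI) = 7970/EI
  δ_0 = 98189/EI
Tip deflection under a unit load at B: L³/(3EI) = 620.3/EI.
The prop prevents deflection at B: R_B = δ_0/δ_{BB} = 98189/620.3 = 158.3 kip.

R_B = 158.3 kip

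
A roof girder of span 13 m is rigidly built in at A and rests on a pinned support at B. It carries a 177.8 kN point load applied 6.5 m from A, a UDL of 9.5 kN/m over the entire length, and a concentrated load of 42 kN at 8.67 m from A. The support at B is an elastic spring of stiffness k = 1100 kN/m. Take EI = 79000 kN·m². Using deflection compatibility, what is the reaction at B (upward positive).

Take the reaction at B as the redundant and release it; the primary structure is a cantilever fixed at A.
Primary-structure tip deflection at B by superposition:
  point load 177.8 at a = 6.5: Pa²(3L − a)/(6EI) = 40690/EI
  UDL 9.5: wL⁴/(8EI) = 33916/EI
  point load 42 at a = 8.67: Pa²(3L − a)/(6EI) = 15959/EI
  δ_0 = 90566/EI
Flexibility coefficient — unit upward force at B: δ_{BB} = L³/(3EI) = 732.3/EI.
With EI = 79000 kN·m²: δ_0 = 1.1464 m and δ_{BB} = 0.00927 m/kN.
Compatibility — the spring shortens by R_B/k under the reaction it provides: δ_0 − R_B·δ_{BB} = R_B/k. With 1/k = 0.000909 m/kN, R_B = δ_0 / (δ_{BB} + 1/k) = 1.1464 / (0.00927 + 0.000909) = 112.6 kN.

R_B = 112.6 kN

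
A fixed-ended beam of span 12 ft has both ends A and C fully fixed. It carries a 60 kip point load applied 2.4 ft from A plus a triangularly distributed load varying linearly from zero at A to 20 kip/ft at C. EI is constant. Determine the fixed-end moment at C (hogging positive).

Take the two fixed-end moments M_A, M_C as redundants; the released structure is the simple span AC.
Simple-span end rotations at A and C under the given loads:
  at A: point load 60 at a = 2.4: Pab(L + b)/(6LEI) = 414.7/EI
  at C: point load 60 at a = 2.4: Pab(L + a)/(6LEI) = 276.5/EI
  at A: triangular load, peak 20: 7w₀L³/(360EI) = 672/EI
  at C: triangular load, peak 20: w₀L³/(45EI) = 768/EI
  θ_A0 = 1087/EI,  θ_C0 = 1044/EI
Flexibility coefficients: a unit moment at one end gives L/(3EI) there and L/(6EI) at the far end, so f₁₁ = f₂₂ = 4/EI and f₁₂ = f₂₁ = 2/EI.
Compatibility — zero rotation at each built-in end:
  4 M_A + 2 M_C = 1087
  2 M_A + 4 M_C = 1044
Solving the pair gives M_A = 188.2 kip·ft and M_C = 167 kip·ft (hogging).

M_C = 167 kip·ft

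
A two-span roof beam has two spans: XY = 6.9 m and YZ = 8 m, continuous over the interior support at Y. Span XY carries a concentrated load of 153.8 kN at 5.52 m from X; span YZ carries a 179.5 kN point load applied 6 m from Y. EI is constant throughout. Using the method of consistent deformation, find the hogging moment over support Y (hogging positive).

M_Y = 161.1 kN·m

Take M_Y as the redundant. Released structure: two simple spans XY and YZ with a hinge at Y.
End slopes at the hinge Y, treating each span as simply supported:
  span XY: point load 153.8 at a = 5.52: Pab(L + a)/(6LEI) = 351.5/EI
  span YZ: point load 179.5 at a = 6: Pab(L + b)/(6LEI) = 448.8/EI
  relative rotation θ_0 = (351.5 + 448.8)/EI = 800.2/EI
A unit hogging moment at Y produces rotation L₁/(3EI) + L₂/(3EI) = 4.967/EI.
Slope continuity at Y: θ_0 = M_Y·4.967/EI, so M_Y = 800.2/4.967 = 161.1 kN·m (hogging).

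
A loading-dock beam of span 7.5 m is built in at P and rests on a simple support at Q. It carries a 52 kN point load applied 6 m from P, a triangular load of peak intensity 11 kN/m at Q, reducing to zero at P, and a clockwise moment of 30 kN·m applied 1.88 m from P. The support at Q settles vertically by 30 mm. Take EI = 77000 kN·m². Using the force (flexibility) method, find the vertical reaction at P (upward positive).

R_P = 47.75 kN

Take the reaction at Q as the redundant and release it; the primary structure is a cantilever fixed at P.
Downward deflection at the released point Q due to the loads:
  point load 52 at a = 6: Pa²(3L − a)/(6EI) = 5148/EI
  triangular load, peak 11 at the free end: 11w₀L⁴/(120EI) = 3190/EI
  clockwise couple 30 at a = 1.88: M₀a(2L − a)/(2EI) = 370/EI
  δ_0 = 8708/EI
Tip deflection under a unit load at Q: L³/(3EI) = 140.6/EI.
With EI = 77000 kN·m²: δ_0 = 0.1131 m and δ_{QQ} = 0.001826 m/kN.
Compatibility — the beam at Q must follow the support down by 0.03 m: δ_0 − R_Q·δ_{QQ} = 0.03, so R_Q = (0.1131 − 0.03)/0.001826 = 45.5 kN.
Vertical equilibrium: R_P = ΣP − R_Q = 93.25 − 45.5 = 47.75 kN.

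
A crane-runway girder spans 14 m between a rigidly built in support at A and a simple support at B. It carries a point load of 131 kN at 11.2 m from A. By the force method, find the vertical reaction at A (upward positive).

R_A = 38.78 kN

Remove the prop at B; the released (primary) structure is a cantilever built in at A.
Downward deflection at the released point B due to the loads:
  point load 131 at a = 11.2: Pa²(3L − a)/(6EI) = 84354/EI
Tip deflection under a unit load at B: L³/(3EI) = 914.7/EI.
Compatibility at B: δ_0 − R_B·δ_{BB} = 0, so R_B = 84354/914.7 = 92.22 kN.
Vertical equilibrium: R_A = ΣP − R_B = 131 − 92.22 = 38.78 kN.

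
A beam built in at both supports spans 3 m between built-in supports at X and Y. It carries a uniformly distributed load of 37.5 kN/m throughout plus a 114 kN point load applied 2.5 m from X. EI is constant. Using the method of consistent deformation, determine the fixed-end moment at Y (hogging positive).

M_Y = 67.71 kN·m

Release both end moments; the primary structure is a simply-supported span XY with redundants M_X and M_Y.
On the primary (simply-supported) span, the end slopes from the loading are:
  at X: UDL 37.5: wL³/(24EI) = 42.19/EI
  at Y: UDL 37.5: wL³/(24EI) = 42.19/EI
  at X: point load 114 at a = 2.5: Pab(L + b)/(6LEI) = 27.71/EI
  at Y: point load 114 at a = 2.5: Pab(L + a)/(6LEI) = 43.54/EI
  θ_X0 = 69.9/EI,  θ_Y0 = 85.73/EI
Flexibility coefficients: a unit moment at one end gives L/(3EI) there and L/(6EI) at the far end, so f₁₁ = f₂₂ = 1/EI and f₁₂ = f₂₁ = 0.5/EI.
Compatibility — zero rotation at each built-in end:
  1 M_X + 0.5 M_Y = 69.9
  0.5 M_X + 1 M_Y = 85.73
Solving the pair gives M_X = 36.04 kN·m and M_Y = 67.71 kN·m (hogging).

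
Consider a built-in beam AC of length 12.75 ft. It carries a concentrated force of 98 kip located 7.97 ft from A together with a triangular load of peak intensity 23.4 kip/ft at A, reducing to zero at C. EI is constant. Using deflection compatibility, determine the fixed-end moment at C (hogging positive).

Take the two fixed-end moments M_A, M_C as redundants; the released structure is the simple span AC.
End rotations of the released simple span under the applied load (×1/EI):
  at A: point load 98 at a = 7.97: Pab(L + b)/(6LEI) = 855.5/EI
  at C: point load 98 at a = 7.97: Pab(L + a)/(6LEI) = 1011/EI
  at A: triangular load, peak 23.4: w₀L³/(45EI) = 1078/EI
  at C: triangular load, peak 23.4: 7w₀L³/(360EI) = 943.1/EI
  θ_A0 = 1933/EI,  θ_C0 = 1954/EI
Flexibility coefficients: a unit moment at one end gives L/(3EI) there and L/(6EI) at the far end, so f₁₁ = f₂₂ = 4.25/EI and f₁₂ = f₂₁ = 2.125/EI.
Compatibility — zero rotation at each built-in end:
  4.25 M_A + 2.125 M_C = 1933
  2.125 M_A + 4.25 M_C = 1954
Solving the pair gives M_A = 300 kip·ft and M_C = 309.8 kip·ft (hogging).

M_C = 309.8 kip·ft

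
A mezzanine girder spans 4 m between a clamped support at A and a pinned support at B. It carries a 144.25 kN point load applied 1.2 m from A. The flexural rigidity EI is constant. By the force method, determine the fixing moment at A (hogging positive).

M_A = 103 kN·m

Choose R_B as the redundant. The primary structure is the cantilever fixed at A.
Primary-structure tip deflection at B by superposition:
  point load 144.25 at a = 1.2: Pa²(3L − a)/(6EI) = 373.9/EI
Flexibility coefficient — unit upward force at B: δ_{BB} = L³/(3EI) = 21.33/EI.
Compatibility at B: δ_0 − R_B·δ_{BB} = 0, so R_B = 373.9/21.33 = 17.53 kN.
Moment equilibrium about A: M_A = Σ(load moments about A) − R_B·L = 173.1 − 17.53×4 = 103 kN·m.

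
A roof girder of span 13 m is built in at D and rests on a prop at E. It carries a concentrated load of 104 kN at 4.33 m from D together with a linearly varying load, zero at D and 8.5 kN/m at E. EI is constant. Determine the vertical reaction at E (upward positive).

Take the reaction at E as the redundant and release it; the primary structure is a cantilever fixed at D.
Deflection at E on the released cantilever, summing each load's contribution:
  point load 104 at a = 4.33: Pa²(3L − a)/(6EI) = 11267/EI
  triangular load, peak 8.5 at the free end: 11w₀L⁴/(120EI) = 22254/EI
  δ_0 = 33521/EI
Tip deflection under a unit load at E: L³/(3EI) = 732.3/EI.
Compatibility at E: δ_0 − R_E·δ_{EE} = 0, so R_E = 33521/732.3 = 45.77 kN.

R_E = 45.77 kN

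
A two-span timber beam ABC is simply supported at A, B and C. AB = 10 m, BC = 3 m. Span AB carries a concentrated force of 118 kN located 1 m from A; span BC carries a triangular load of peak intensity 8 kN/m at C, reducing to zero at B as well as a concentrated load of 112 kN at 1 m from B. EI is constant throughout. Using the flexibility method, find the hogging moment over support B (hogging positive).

M_B = 60.26 kN·m

Insert a hinge at B; M_B is the redundant, and each span becomes simply supported.
End slopes at the hinge B, treating each span as simply supported:
  span AB: point load 118 at a = 1: Pab(L + a)/(6LEI) = 194.7/EI
  span BC: triangular load, peak 8: 7w₀L³/(360EI) = 4.2/EI
  span BC: point load 112 at a = 1: Pab(L + b)/(6LEI) = 62.22/EI
  relative rotation θ_0 = (194.7 + 66.42)/EI = 261.1/EI
A unit hogging moment at B produces rotation L₁/(3EI) + L₂/(3EI) = 4.333/EI.
Compatibility: M_B·(L₁+L₂)/(3EI) = θ_0, giving M_B = 60.26 kN·m (hogging).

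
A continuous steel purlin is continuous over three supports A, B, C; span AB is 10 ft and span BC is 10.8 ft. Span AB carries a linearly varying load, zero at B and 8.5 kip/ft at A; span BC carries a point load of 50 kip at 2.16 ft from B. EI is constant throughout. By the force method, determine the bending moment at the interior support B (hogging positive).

M_B = 64.21 kip·ft

Take M_B as the redundant. Released structure: two simple spans AB and BC with a hinge at B.
Rotations at B on the released spans (each span's end-slope, ×1/EI):
  span AB: triangular load, peak 8.5: 7w₀L³/(360EI) = 165.3/EI
  span BC: point load 50 at a = 2.16: Pab(L + b)/(6LEI) = 279.9/EI
  relative rotation θ_0 = (165.3 + 279.9)/EI = 445.2/EI
A unit hogging moment at B produces rotation L₁/(3EI) + L₂/(3EI) = 6.933/EI.
Compatibility: M_B·(L₁+L₂)/(3EI) = θ_0, giving M_B = 64.21 kip·ft (hogging).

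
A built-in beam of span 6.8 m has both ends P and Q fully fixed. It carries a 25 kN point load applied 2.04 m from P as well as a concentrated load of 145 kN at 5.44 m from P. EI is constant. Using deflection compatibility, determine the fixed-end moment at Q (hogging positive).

Release both end moments; the primary structure is a simply-supported span PQ with redundants M_P and M_Q.
End rotations of the released simple span under the applied load (×1/EI):
  at P: point load 25 at a = 2.04: Pab(L + b)/(6LEI) = 68.78/EI
  at Q: point load 25 at a = 2.04: Pab(L + a)/(6LEI) = 52.6/EI
  at P: point load 145 at a = 5.44: Pab(L + b)/(6LEI) = 214.6/EI
  at Q: point load 145 at a = 5.44: Pab(L + a)/(6LEI) = 321.8/EI
  θ_P0 = 283.3/EI,  θ_Q0 = 374.4/EI
Flexibility coefficients: a unit moment at one end gives L/(3EI) there and L/(6EI) at the far end, so f₁₁ = f₂₂ = 2.267/EI and f₁₂ = f₂₁ = 1.133/EI.
Compatibility — zero rotation at each built-in end:
  2.267 M_P + 1.133 M_Q = 283.3
  1.133 M_P + 2.267 M_Q = 374.4
Solving the pair gives M_P = 56.54 kN·m and M_Q = 136.9 kN·m (hogging).

M_Q = 136.9 kN·m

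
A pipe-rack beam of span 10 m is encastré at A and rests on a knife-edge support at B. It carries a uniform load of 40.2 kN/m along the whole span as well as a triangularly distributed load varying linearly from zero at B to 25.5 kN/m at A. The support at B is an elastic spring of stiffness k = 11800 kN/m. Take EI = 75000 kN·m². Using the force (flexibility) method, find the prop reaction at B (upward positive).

Take the reaction at B as the redundant and release it; the primary structure is a cantilever fixed at A.
Free-end deflection of the primary structure under the applied loading (downward +):
  UDL 40.2: wL⁴/(8EI) = 50250/EI
  triangular load, peak 25.5 at the fixed end: w₀L⁴/(30EI) = 8500/EI
  δ_0 = 58750/EI
Flexibility coefficient — unit upward force at B: δ_{BB} = L³/(3EI) = 333.3/EI.
With EI = 75000 kN·m²: δ_0 = 0.78333 m and δ_{BB} = 0.004444 m/kN.
Compatibility — the spring shortens by R_B/k under the reaction it provides: δ_0 − R_B·δ_{BB} = R_B/k. With 1/k = 0.000085 m/kN, R_B = δ_0 / (δ_{BB} + 1/k) = 0.78333 / (0.004444 + 0.000085) = 173 kN.

R_B = 173 kN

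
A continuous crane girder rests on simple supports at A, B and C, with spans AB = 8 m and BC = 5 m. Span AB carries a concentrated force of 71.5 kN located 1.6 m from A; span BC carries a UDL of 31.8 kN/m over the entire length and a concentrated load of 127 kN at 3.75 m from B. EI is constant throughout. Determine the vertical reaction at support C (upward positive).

R_C = 154.6 kN

Release continuity at B by inserting a hinge; the redundant is the internal moment M_B. The primary structure is two simply-supported spans AB and BC.
Rotations at B on the released spans (each span's end-slope, ×1/EI):
  span AB: point load 71.5 at a = 1.6: Pab(L + a)/(6LEI) = 146.4/EI
  span BC: UDL 31.8: wL³/(24EI) = 165.6/EI
  span BC: point load 127 at a = 3.75: Pab(L + b)/(6LEI) = 124/EI
  relative rotation θ_0 = (146.4 + 289.6)/EI = 436.1/EI
A unit hogging moment at B produces rotation L₁/(3EI) + L₂/(3EI) = 4.333/EI.
Compatibility: M_B·(L₁+L₂)/(3EI) = θ_0, giving M_B = 100.6 kN·m (hogging).
Span BC, ΣM about C: R_B^{BC}·5 = 556.2 + 100.6, so R_B^{BC} = 131.4 kN and R_C = 286 − 131.4 = 154.6 kN.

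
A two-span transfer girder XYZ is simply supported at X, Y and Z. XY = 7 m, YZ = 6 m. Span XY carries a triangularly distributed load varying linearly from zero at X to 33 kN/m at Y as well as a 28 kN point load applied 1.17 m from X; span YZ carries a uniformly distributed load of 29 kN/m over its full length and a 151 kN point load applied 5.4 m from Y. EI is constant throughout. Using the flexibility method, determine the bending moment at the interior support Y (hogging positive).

M_Y = 147.5 kN·m

Release continuity at Y by inserting a hinge; the redundant is the internal moment M_Y. The primary structure is two simply-supported spans XY and YZ.
Rotations at Y on the released spans (each span's end-slope, ×1/EI):
  span XY: triangular load, peak 33: w₀L³/(45EI) = 251.5/EI
  span XY: point load 28 at a = 1.17: Pab(L + a)/(6LEI) = 37.15/EI
  span YZ: UDL 29: wL³/(24EI) = 261/EI
  span YZ: point load 151 at a = 5.4: Pab(L + b)/(6LEI) = 89.69/EI
  relative rotation θ_0 = (288.7 + 350.7)/EI = 639.4/EI
A unit hogging moment at Y produces rotation L₁/(3EI) + L₂/(3EI) = 4.333/EI.
Compatibility: M_Y·(L₁+L₂)/(3EI) = θ_0, giving M_Y = 147.5 kN·m (hogging).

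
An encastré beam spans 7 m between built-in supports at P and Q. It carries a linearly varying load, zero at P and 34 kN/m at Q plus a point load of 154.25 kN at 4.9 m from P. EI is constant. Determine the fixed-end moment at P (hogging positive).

Take the two fixed-end moments M_P, M_Q as redundants; the released structure is the simple span PQ.
Simple-span end rotations at P and Q under the given loads:
  at P: triangular load, peak 34: 7w₀L³/(360EI) = 226.8/EI
  at Q: triangular load, peak 34: w₀L³/(45EI) = 259.2/EI
  at P: point load 154.25 at a = 4.9: Pab(L + b)/(6LEI) = 343.9/EI
  at Q: point load 154.25 at a = 4.9: Pab(L + a)/(6LEI) = 449.7/EI
  θ_P0 = 570.7/EI,  θ_Q0 = 708.9/EI
Flexibility coefficients: a unit moment at one end gives L/(3EI) there and L/(6EI) at the far end, so f₁₁ = f₂₂ = 2.333/EI and f₁₂ = f₂₁ = 1.167/EI.
Compatibility — zero rotation at each built-in end:
  2.333 M_P + 1.167 M_Q = 570.7
  1.167 M_P + 2.333 M_Q = 708.9
Solving the pair gives M_P = 123.6 kN·m and M_Q = 242 kN·m (hogging).

M_P = 123.6 kN·m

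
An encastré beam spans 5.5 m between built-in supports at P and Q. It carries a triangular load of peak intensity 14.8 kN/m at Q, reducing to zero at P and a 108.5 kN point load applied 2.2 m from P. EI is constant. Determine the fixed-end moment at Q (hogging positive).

Release both end moments; the primary structure is a simply-supported span PQ with redundants M_P and M_Q.
On the primary (simply-supported) span, the end slopes from the loading are:
  at P: triangular load, peak 14.8: 7w₀L³/(360EI) = 47.88/EI
  at Q: triangular load, peak 14.8: w₀L³/(45EI) = 54.72/EI
  at P: point load 108.5 at a = 2.2: Pab(L + b)/(6LEI) = 210.1/EI
  at Q: point load 108.5 at a = 2.2: Pab(L + a)/(6LEI) = 183.8/EI
  θ_P0 = 257.9/EI,  θ_Q0 = 238.5/EI
Flexibility coefficients: a unit moment at one end gives L/(3EI) there and L/(6EI) at the far end, so f₁₁ = f₂₂ = 1.833/EI and f₁₂ = f₂₁ = 0.9167/EI.
Compatibility — zero rotation at each built-in end:
  1.833 M_P + 0.9167 M_Q = 257.9
  0.9167 M_P + 1.833 M_Q = 238.5
Solving the pair gives M_P = 100.9 kN·m and M_Q = 79.67 kN·m (hogging).

M_Q = 79.67 kN·m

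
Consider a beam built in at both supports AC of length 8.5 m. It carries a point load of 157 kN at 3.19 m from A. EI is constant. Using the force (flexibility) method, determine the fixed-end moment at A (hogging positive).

Release both end moments; the primary structure is a simply-supported span AC with redundants M_A and M_C.
Simple-span end rotations at A and C under the given loads:
  at A: point load 157 at a = 3.19: Pab(L + b)/(6LEI) = 720.1/EI
  at C: point load 157 at a = 3.19: Pab(L + a)/(6LEI) = 609.6/EI
  θ_A0 = 720.1/EI,  θ_C0 = 609.6/EI
Flexibility coefficients: a unit moment at one end gives L/(3EI) there and L/(6EI) at the far end, so f₁₁ = f₂₂ = 2.833/EI and f₁₂ = f₂₁ = 1.417/EI.
Compatibility — zero rotation at each built-in end:
  2.833 M_A + 1.417 M_C = 720.1
  1.417 M_A + 2.833 M_C = 609.6
Solving the pair gives M_A = 195.5 kN·m and M_C = 117.4 kN·m (hogging).

M_A = 195.5 kN·m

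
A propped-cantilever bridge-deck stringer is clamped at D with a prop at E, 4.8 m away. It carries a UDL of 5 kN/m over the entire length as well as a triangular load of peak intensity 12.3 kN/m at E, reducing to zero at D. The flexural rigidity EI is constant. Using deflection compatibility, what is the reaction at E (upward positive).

Take the reaction at E as the redundant and release it; the primary structure is a cantilever fixed at D.
Primary-structure tip deflection at E by superposition:
  UDL 5: wL⁴/(8EI) = 331.8/EI
  triangular load, peak 12.3 at the free end: 11w₀L⁴/(120EI) = 598.5/EI
  δ_0 = 930.3/EI
Flexibility coefficient — unit upward force at E: δ_{EE} = L³/(3EI) = 36.86/EI.
Compatibility at E: δ_0 − R_E·δ_{EE} = 0, so R_E = 930.3/36.86 = 25.24 kN.

R_E = 25.24 kN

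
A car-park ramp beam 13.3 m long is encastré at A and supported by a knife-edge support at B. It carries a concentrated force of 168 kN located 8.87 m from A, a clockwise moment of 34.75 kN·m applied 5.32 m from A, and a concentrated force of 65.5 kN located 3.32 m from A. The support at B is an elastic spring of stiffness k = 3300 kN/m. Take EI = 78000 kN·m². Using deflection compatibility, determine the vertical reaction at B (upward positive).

R_B = 92.5 kN

Remove the prop at B; the released (primary) structure is a cantilever built in at A.
Downward deflection at the released point B due to the loads:
  point load 168 at a = 8.87: Pa²(3L − a)/(6EI) = 68358/EI
  clockwise couple 34.75 at a = 5.32: M₀a(2L − a)/(2EI) = 1967/EI
  point load 65.5 at a = 3.32: Pa²(3L − a)/(6EI) = 4402/EI
  δ_0 = 74726/EI
Flexibility coefficient — unit upward force at B: δ_{BB} = L³/(3EI) = 784.2/EI.
With EI = 78000 kN·m²: δ_0 = 0.95803 m and δ_{BB} = 0.010054 m/kN.
Compatibility — the spring shortens by R_B/k under the reaction it provides: δ_0 − R_B·δ_{BB} = R_B/k. With 1/k = 0.000303 m/kN, R_B = δ_0 / (δ_{BB} + 1/k) = 0.95803 / (0.010054 + 0.000303) = 92.5 kN.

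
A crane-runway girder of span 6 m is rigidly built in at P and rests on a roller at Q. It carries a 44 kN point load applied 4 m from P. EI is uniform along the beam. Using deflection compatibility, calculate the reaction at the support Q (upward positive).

Release the roller at Q. Primary structure: cantilever fixed at P.
Free-end deflection of the primary structure under the applied loading (downward +):
  point load 44 at a = 4: Pa²(3L − a)/(6EI) = 1643/EI
Tip deflection under a unit load at Q: L³/(3EI) = 72/EI.
The prop prevents deflection at Q: R_Q = δ_0/δ_{QQ} = 1643/72 = 22.81 kN.

R_Q = 22.81 kN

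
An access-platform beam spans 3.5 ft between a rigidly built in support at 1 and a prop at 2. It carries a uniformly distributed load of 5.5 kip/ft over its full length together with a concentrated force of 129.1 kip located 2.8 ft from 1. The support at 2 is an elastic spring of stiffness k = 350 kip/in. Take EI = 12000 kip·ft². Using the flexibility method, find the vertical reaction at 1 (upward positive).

R_1 = 66.59 kip

Choose R_2 as the redundant. The primary structure is the cantilever fixed at 1.
Deflection at 2 on the released cantilever, summing each load's contribution:
  UDL 5.5: wL⁴/(8EI) = 103.2/EI
  point load 129.1 at a = 2.8: Pa²(3L − a)/(6EI) = 1299/EI
  δ_0 = 1402/EI
Flexibility coefficient — unit upward force at 2: δ_{22} = L³/(3EI) = 14.29/EI.
With EI = 12000 kip·ft²: δ_0 = 0.11684 ft and δ_{22} = 0.001191 ft/kip.
Compatibility — the spring shortens by R_2/k under the reaction it provides: δ_0 − R_2·δ_{22} = R_2/k. With 1/k = 1/(350×12) ft/kip = 0.000238 ft/kip, R_2 = δ_0 / (δ_{22} + 1/k) = 0.11684 / (0.001191 + 0.000238) = 81.76 kip.
Vertical equilibrium: R_1 = ΣP − R_2 = 148.3 − 81.76 = 66.59 kip.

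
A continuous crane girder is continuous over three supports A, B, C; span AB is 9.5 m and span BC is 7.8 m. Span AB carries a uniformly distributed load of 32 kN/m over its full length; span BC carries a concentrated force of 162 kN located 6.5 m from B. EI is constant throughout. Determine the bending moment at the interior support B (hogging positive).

Take M_B as the redundant. Released structure: two simple spans AB and BC with a hinge at B.
Discontinuity in slope at B on the released structure — sum the simple-span end rotations:
  span AB: UDL 32: wL³/(24EI) = 1143/EI
  span BC: point load 162 at a = 6.5: Pab(L + b)/(6LEI) = 266.2/EI
  relative rotation θ_0 = (1143 + 266.2)/EI = 1409/EI
A unit hogging moment at B produces rotation L₁/(3EI) + L₂/(3EI) = 5.767/EI.
Compatibility: M_B·(L₁+L₂)/(3EI) = θ_0, giving M_B = 244.4 kN·m (hogging).

M_B = 244.4 kN·m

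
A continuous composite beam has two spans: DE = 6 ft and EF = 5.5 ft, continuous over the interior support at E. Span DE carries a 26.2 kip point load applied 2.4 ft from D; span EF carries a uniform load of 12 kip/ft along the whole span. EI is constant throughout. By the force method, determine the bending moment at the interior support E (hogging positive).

M_E = 35.48 kip·ft

Take M_E as the redundant. Released structure: two simple spans DE and EF with a hinge at E.
End slopes at the hinge E, treating each span as simply supported:
  span DE: point load 26.2 at a = 2.4: Pab(L + a)/(6LEI) = 52.82/EI
  span EF: UDL 12: wL³/(24EI) = 83.19/EI
  relative rotation θ_0 = (52.82 + 83.19)/EI = 136/EI
A unit hogging moment at E produces rotation L₁/(3EI) + L₂/(3EI) = 3.833/EI.
Compatibility: M_E·(L₁+L₂)/(3EI) = θ_0, giving M_E = 35.48 kip·ft (hogging).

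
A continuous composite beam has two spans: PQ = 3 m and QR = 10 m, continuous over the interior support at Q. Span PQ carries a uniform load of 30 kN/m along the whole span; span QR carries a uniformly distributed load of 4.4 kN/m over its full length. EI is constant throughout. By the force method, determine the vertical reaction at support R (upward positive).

R_R = 16.99 kN

Release continuity at Q by inserting a hinge; the redundant is the internal moment M_Q. The primary structure is two simply-supported spans PQ and QR.
Rotations at Q on the released spans (each span's end-slope, ×1/EI):
  span PQ: UDL 30: wL³/(24EI) = 33.75/EI
  span QR: UDL 4.4: wL³/(24EI) = 183.3/EI
  relative rotation θ_0 = (33.75 + 183.3)/EI = 217.1/EI
A unit hogging moment at Q produces rotation L₁/(3EI) + L₂/(3EI) = 4.333/EI.
Slope continuity at Q: θ_0 = M_Q·4.333/EI, so M_Q = 217.1/4.333 = 50.1 kN·m (hogging).
Span QR, ΣM about R: R_Q^{QR}·10 = 220 + 50.1, so R_Q^{QR} = 27.01 kN and R_R = 44 − 27.01 = 16.99 kN.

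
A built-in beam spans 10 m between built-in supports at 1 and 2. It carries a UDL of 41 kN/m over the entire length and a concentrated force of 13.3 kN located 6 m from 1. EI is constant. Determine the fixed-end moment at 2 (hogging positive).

Release both end moments; the primary structure is a simply-supported span 12 with redundants M_1 and M_2.
On the primary (simply-supported) span, the end slopes from the loading are:
  at 1: UDL 41: wL³/(24EI) = 1708/EI
  at 2: UDL 41: wL³/(24EI) = 1708/EI
  at 1: point load 13.3 at a = 6: Pab(L + b)/(6LEI) = 74.48/EI
  at 2: point load 13.3 at a = 6: Pab(L + a)/(6LEI) = 85.12/EI
  θ_10 = 1783/EI,  θ_20 = 1793/EI
Flexibility coefficients: a unit moment at one end gives L/(3EI) there and L/(6EI) at the far end, so f₁₁ = f₂₂ = 3.333/EI and f₁₂ = f₂₁ = 1.667/EI.
Compatibility — zero rotation at each built-in end:
  3.333 M_1 + 1.667 M_2 = 1783
  1.667 M_1 + 3.333 M_2 = 1793
Solving the pair gives M_1 = 354.4 kN·m and M_2 = 360.8 kN·m (hogging).

M_2 = 360.8 kN·m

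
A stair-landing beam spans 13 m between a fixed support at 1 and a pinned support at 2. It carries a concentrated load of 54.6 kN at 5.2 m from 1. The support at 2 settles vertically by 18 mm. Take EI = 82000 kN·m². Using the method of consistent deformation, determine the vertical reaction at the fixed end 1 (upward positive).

R_1 = 45.26 kN

Release the roller at 2. Primary structure: cantilever fixed at 1.
Primary-structure tip deflection at 2 by superposition:
  point load 54.6 at a = 5.2: Pa²(3L − a)/(6EI) = 8317/EI
Tip deflection under a unit load at 2: L³/(3EI) = 732.3/EI.
With EI = 82000 kN·m²: δ_0 = 0.10143 m and δ_{22} = 0.008931 m/kN.
Compatibility — the beam at 2 must follow the support down by 0.018 m: δ_0 − R_2·δ_{22} = 0.018, so R_2 = (0.10143 − 0.018)/0.008931 = 9.341 kN.
Vertical equilibrium: R_1 = ΣP − R_2 = 54.6 − 9.341 = 45.26 kN.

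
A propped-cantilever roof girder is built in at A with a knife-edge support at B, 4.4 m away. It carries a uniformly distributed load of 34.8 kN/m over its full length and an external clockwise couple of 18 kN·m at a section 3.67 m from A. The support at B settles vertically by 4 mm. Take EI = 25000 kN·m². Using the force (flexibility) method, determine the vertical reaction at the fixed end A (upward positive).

R_A = 93.25 kN

Choose R_B as the redundant. The primary structure is the cantilever fixed at A.
Free-end deflection of the primary structure under the applied loading (downward +):
  UDL 34.8: wL⁴/(8EI) = 1630/EI
  clockwise couple 18 at a = 3.67: M₀a(2L − a)/(2EI) = 169.4/EI
  δ_0 = 1800/EI
Flexibility coefficient — unit upward force at B: δ_{BB} = L³/(3EI) = 28.39/EI.
With EI = 25000 kN·m²: δ_0 = 0.071995 m and δ_{BB} = 0.001136 m/kN.
Compatibility — the beam at B must follow the support down by 0.004 m: δ_0 − R_B·δ_{BB} = 0.004, so R_B = (0.071995 − 0.004)/0.001136 = 59.87 kN.
Vertical equilibrium: R_A = ΣP − R_B = 153.1 − 59.87 = 93.25 kN.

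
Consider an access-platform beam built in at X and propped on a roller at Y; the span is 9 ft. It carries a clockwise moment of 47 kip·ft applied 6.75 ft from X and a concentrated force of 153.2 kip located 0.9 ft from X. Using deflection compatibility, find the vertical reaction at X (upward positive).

R_X = 143.6 kip

Choose R_Y as the redundant. The primary structure is the cantilever fixed at X.
Primary-structure tip deflection at Y by superposition:
  clockwise couple 47 at a = 6.75: M₀a(2L − a)/(2EI) = 1785/EI
  point load 153.2 at a = 0.9: Pa²(3L − a)/(6EI) = 539.8/EI
  δ_0 = 2324/EI
Flexibility coefficient — unit upward force at Y: δ_{YY} = L³/(3EI) = 243/EI.
Compatibility at Y: δ_0 − R_Y·δ_{YY} = 0, so R_Y = 2324/243 = 9.565 kip.
Vertical equilibrium: R_X = ΣP − R_Y = 153.2 − 9.565 = 143.6 kip.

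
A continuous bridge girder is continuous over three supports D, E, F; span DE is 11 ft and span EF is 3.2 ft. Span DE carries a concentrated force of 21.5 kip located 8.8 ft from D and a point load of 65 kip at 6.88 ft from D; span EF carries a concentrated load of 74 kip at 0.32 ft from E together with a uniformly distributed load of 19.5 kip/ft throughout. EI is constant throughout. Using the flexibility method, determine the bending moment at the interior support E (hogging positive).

M_E = 142 kip·ft

Insert a hinge at E; M_E is the redundant, and each span becomes simply supported.
Discontinuity in slope at E on the released structure — sum the simple-span end rotations:
  span DE: point load 21.5 at a = 8.8: Pab(L + a)/(6LEI) = 124.9/EI
  span DE: point load 65 at a = 6.88: Pab(L + a)/(6LEI) = 499.1/EI
  span EF: point load 74 at a = 0.32: Pab(L + b)/(6LEI) = 21.6/EI
  span EF: UDL 19.5: wL³/(24EI) = 26.62/EI
  relative rotation θ_0 = (624 + 48.22)/EI = 672.2/EI
A unit hogging moment at E produces rotation L₁/(3EI) + L₂/(3EI) = 4.733/EI.
Compatibility: M_E·(L₁+L₂)/(3EI) = θ_0, giving M_E = 142 kip·ft (hogging).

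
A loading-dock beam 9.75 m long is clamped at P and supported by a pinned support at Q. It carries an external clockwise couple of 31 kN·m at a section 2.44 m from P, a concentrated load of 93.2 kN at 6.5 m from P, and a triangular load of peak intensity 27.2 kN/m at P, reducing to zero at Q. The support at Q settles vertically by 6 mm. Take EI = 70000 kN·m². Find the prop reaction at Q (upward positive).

Release the roller at Q. Primary structure: cantilever fixed at P.
Primary-structure tip deflection at Q by superposition:
  clockwise couple 31 at a = 2.44: M₀a(2L − a)/(2EI) = 645.2/EI
  point load 93.2 at a = 6.5: Pa²(3L − a)/(6EI) = 14930/EI
  triangular load, peak 27.2 at the fixed end: w₀L⁴/(30EI) = 8193/EI
  δ_0 = 23769/EI
Tip deflection under a unit load at Q: L³/(3EI) = 309/EI.
With EI = 70000 kN·m²: δ_0 = 0.33956 m and δ_{QQ} = 0.004414 m/kN.
Compatibility — the beam at Q must follow the support down by 0.006 m: δ_0 − R_Q·δ_{QQ} = 0.006, so R_Q = (0.33956 − 0.006)/0.004414 = 75.57 kN.

R_Q = 75.57 kN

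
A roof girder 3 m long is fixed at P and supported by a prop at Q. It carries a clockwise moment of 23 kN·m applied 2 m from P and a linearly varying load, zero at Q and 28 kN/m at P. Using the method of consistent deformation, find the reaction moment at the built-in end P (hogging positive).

M_P = 9.133 kN·m

Remove the prop at Q; the released (primary) structure is a cantilever built in at P.
Downward deflection at the released point Q due to the loads:
  clockwise couple 23 at a = 2: M₀a(2L − a)/(2EI) = 92/EI
  triangular load, peak 28 at the fixed end: w₀L⁴/(30EI) = 75.6/EI
  δ_0 = 167.6/EI
Tip deflection under a unit load at Q: L³/(3EI) = 9/EI.
Compatibility at Q: δ_0 − R_Q·δ_{QQ} = 0, so R_Q = 167.6/9 = 18.62 kN.
Moment equilibrium about P: M_P = Σ(load moments about P) − R_Q·L = 65 − 18.62×3 = 9.133 kN·m.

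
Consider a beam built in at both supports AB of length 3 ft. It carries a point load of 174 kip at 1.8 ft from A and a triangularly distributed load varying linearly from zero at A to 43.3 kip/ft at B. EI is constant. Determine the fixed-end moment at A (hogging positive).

M_A = 63.1 kip·ft

Release both end moments; the primary structure is a simply-supported span AB with redundants M_A and M_B.
End rotations of the released simple span under the applied load (×1/EI):
  at A: point load 174 at a = 1.8: Pab(L + b)/(6LEI) = 87.7/EI
  at B: point load 174 at a = 1.8: Pab(L + a)/(6LEI) = 100.2/EI
  at A: triangular load, peak 43.3: 7w₀L³/(360EI) = 22.73/EI
  at B: triangular load, peak 43.3: w₀L³/(45EI) = 25.98/EI
  θ_A0 = 110.4/EI,  θ_B0 = 126.2/EI
Flexibility coefficients: a unit moment at one end gives L/(3EI) there and L/(6EI) at the far end, so f₁₁ = f₂₂ = 1/EI and f₁₂ = f₂₁ = 0.5/EI.
Compatibility — zero rotation at each built-in end:
  1 M_A + 0.5 M_B = 110.4
  0.5 M_A + 1 M_B = 126.2
Solving the pair gives M_A = 63.1 kip·ft and M_B = 94.65 kip·ft (hogging).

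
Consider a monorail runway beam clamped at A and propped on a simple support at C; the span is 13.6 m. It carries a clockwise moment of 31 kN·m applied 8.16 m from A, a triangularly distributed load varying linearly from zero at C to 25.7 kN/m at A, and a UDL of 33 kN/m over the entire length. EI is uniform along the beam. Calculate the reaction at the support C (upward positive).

Choose R_C as the redundant. The primary structure is the cantilever fixed at A.
Free-end deflection of the primary structure under the applied loading (downward +):
  clockwise couple 31 at a = 8.16: M₀a(2L − a)/(2EI) = 2408/EI
  triangular load, peak 25.7 at the fixed end: w₀L⁴/(30EI) = 29307/EI
  UDL 33: wL⁴/(8EI) = 141117/EI
  δ_0 = 172832/EI
Tip deflection under a unit load at C: L³/(3EI) = 838.5/EI.
The prop prevents deflection at C: R_C = δ_0/δ_{CC} = 172832/838.5 = 206.1 kN.

R_C = 206.1 kN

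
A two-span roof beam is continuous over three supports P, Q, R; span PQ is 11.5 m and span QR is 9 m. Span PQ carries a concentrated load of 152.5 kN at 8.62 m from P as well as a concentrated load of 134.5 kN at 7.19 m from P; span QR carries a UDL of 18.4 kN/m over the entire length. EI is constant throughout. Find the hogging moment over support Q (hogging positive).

M_Q = 408.6 kN·m

Take M_Q as the redundant. Released structure: two simple spans PQ and QR with a hinge at Q.
Discontinuity in slope at Q on the released structure — sum the simple-span end rotations:
  span PQ: point load 152.5 at a = 8.62: Pab(L + a)/(6LEI) = 1104/EI
  span PQ: point load 134.5 at a = 7.19: Pab(L + a)/(6LEI) = 1129/EI
  span QR: UDL 18.4: wL³/(24EI) = 558.9/EI
  relative rotation θ_0 = (2233 + 558.9)/EI = 2792/EI
A unit hogging moment at Q produces rotation L₁/(3EI) + L₂/(3EI) = 6.833/EI.
Compatibility: M_Q·(L₁+L₂)/(3EI) = θ_0, giving M_Q = 408.6 kN·m (hogging).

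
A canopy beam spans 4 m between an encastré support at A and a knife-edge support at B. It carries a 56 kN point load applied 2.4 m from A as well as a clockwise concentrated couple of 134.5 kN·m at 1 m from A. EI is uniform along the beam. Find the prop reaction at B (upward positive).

R_B = 46.26 kN

Choose R_B as the redundant. The primary structure is the cantilever fixed at A.
Primary-structure tip deflection at B by superposition:
  point load 56 at a = 2.4: Pa²(3L − a)/(6EI) = 516.1/EI
  clockwise couple 134.5 at a = 1: M₀a(2L − a)/(2EI) = 470.8/EI
  δ_0 = 986.8/EI
Tip deflection under a unit load at B: L³/(3EI) = 21.33/EI.
The prop prevents deflection at B: R_B = δ_0/δ_{BB} = 986.8/21.33 = 46.26 kN.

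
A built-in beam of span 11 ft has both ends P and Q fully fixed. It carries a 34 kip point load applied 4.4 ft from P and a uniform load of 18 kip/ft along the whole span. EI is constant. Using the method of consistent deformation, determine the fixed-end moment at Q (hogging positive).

M_Q = 217.4 kip·ft

Release both end moments; the primary structure is a simply-supported span PQ with redundants M_P and M_Q.
On the primary (simply-supported) span, the end slopes from the loading are:
  at P: point load 34 at a = 4.4: Pab(L + b)/(6LEI) = 263.3/EI
  at Q: point load 34 at a = 4.4: Pab(L + a)/(6LEI) = 230.4/EI
  at P: UDL 18: wL³/(24EI) = 998.2/EI
  at Q: UDL 18: wL³/(24EI) = 998.2/EI
  θ_P0 = 1262/EI,  θ_Q0 = 1229/EI
Flexibility coefficients: a unit moment at one end gives L/(3EI) there and L/(6EI) at the far end, so f₁₁ = f₂₂ = 3.667/EI and f₁₂ = f₂₁ = 1.833/EI.
Compatibility — zero rotation at each built-in end:
  3.667 M_P + 1.833 M_Q = 1262
  1.833 M_P + 3.667 M_Q = 1229
Solving the pair gives M_P = 235.4 kip·ft and M_Q = 217.4 kip·ft (hogging).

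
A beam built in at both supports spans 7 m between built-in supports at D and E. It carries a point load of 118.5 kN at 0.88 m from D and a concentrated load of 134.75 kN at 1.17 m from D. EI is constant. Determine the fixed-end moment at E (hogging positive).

Take the two fixed-end moments M_D, M_E as redundants; the released structure is the simple span DE.
Simple-span end rotations at D and E under the given loads:
  at D: point load 118.5 at a = 0.88: Pab(L + b)/(6LEI) = 199.4/EI
  at E: point load 118.5 at a = 0.88: Pab(L + a)/(6LEI) = 119.7/EI
  at D: point load 134.75 at a = 1.17: Pab(L + b)/(6LEI) = 280.8/EI
  at E: point load 134.75 at a = 1.17: Pab(L + a)/(6LEI) = 178.8/EI
  θ_D0 = 480.1/EI,  θ_E0 = 298.5/EI
Flexibility coefficients: a unit moment at one end gives L/(3EI) there and L/(6EI) at the far end, so f₁₁ = f₂₂ = 2.333/EI and f₁₂ = f₂₁ = 1.167/EI.
Compatibility — zero rotation at each built-in end:
  2.333 M_D + 1.167 M_E = 480.1
  1.167 M_D + 2.333 M_E = 298.5
Solving the pair gives M_D = 189.1 kN·m and M_E = 33.41 kN·m (hogging).

M_E = 33.41 kN·m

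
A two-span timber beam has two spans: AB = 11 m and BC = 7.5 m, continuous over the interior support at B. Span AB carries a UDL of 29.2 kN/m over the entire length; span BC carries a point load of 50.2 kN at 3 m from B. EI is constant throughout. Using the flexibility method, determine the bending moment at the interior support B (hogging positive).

M_B = 291.9 kN·m

Insert a hinge at B; M_B is the redundant, and each span becomes simply supported.
Discontinuity in slope at B on the released structure — sum the simple-span end rotations:
  span AB: UDL 29.2: wL³/(24EI) = 1619/EI
  span BC: point load 50.2 at a = 3: Pab(L + b)/(6LEI) = 180.7/EI
  relative rotation θ_0 = (1619 + 180.7)/EI = 1800/EI
A unit hogging moment at B produces rotation L₁/(3EI) + L₂/(3EI) = 6.167/EI.
Compatibility: M_B·(L₁+L₂)/(3EI) = θ_0, giving M_B = 291.9 kN·m (hogging).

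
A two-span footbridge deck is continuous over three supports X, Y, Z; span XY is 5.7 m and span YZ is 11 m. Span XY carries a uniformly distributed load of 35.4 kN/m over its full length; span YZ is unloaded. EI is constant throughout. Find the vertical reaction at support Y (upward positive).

Take M_Y as the redundant. Released structure: two simple spans XY and YZ with a hinge at Y.
End slopes at the hinge Y, treating each span as simply supported:
  span XY: UDL 35.4: wL³/(24EI) = 273.2/EI
  relative rotation θ_0 = (273.2 + 0)/EI = 273.2/EI
A unit hogging moment at Y produces rotation L₁/(3EI) + L₂/(3EI) = 5.567/EI.
Slope continuity at Y: θ_0 = M_Y·5.567/EI, so M_Y = 273.2/5.567 = 49.07 kN·m (hogging).
Span XY, ΣM about X with M_Y applied at Y: R_Y^{XY}·5.7 = 575.1 + 49.07, so R_Y^{XY} = 109.5 kN and R_X = 201.8 − 109.5 = 92.28 kN.
Span YZ, ΣM about Z: R_Y^{YZ}·11 = 0 + 49.07, so R_Y^{YZ} = 4.461 kN and R_Z = 0 − 4.461 = -4.461 kN.
R_Y = 109.5 + 4.461 = 114 kN.

R_Y = 114 kN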